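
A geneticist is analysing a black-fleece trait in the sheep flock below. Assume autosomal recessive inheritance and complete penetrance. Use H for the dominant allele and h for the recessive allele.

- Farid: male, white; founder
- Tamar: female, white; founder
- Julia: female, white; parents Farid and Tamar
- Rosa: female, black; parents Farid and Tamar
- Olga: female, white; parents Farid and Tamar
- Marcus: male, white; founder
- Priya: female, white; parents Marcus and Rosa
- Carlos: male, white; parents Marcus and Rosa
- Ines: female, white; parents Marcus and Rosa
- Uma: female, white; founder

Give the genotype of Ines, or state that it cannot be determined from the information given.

From phenotype alone, Ines is HH or Hh.
Ines is white so carries H and received h from Rosa (hh), so Ines is Hh.

Hh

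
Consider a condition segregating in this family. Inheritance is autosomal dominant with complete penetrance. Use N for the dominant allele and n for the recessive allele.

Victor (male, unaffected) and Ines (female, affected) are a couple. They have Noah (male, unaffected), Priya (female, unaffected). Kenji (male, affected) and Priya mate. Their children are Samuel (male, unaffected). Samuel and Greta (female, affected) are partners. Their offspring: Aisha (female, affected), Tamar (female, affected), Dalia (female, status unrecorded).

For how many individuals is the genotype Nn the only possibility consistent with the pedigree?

Obligate heterozygotes: Ines is affected so carries N and passed n to Noah (nn), so Ines is Nn; Kenji is affected so carries N and passed n to Samuel (nn), so Kenji is Nn; Aisha is affected so carries N and received n from Samuel (nn), so Aisha is Nn; Tamar is affected so carries N and received n from Samuel (nn), so Tamar is Nn.
Every other individual is either homozygous by phenotype or has at least one consistent homozygous assignment, so the count is 4.

4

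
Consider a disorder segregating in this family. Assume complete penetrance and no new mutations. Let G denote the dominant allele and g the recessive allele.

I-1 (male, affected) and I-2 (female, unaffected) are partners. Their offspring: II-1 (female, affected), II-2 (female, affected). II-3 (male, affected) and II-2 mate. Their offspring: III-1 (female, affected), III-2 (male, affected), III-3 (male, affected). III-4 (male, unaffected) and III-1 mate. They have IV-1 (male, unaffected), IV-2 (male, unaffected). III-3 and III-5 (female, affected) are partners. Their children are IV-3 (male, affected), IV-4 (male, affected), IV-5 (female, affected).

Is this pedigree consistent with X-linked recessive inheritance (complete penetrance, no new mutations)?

No

Under X-linked recessive, IV-1 (unaffected, male) cannot arise from III-4 (unaffected) × III-1 (affected).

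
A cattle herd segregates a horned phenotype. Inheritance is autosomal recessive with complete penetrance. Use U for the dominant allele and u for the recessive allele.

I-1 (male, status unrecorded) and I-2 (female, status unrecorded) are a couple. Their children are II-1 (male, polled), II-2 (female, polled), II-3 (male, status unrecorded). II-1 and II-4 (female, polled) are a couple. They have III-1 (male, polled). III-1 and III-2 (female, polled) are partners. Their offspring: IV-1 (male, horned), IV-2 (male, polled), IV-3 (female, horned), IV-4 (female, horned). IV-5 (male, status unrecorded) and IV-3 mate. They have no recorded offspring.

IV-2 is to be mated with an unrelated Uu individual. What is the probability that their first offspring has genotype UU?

III-1 is polled so carries U and passed u to IV-1 (uu), so III-1 is Uu.
III-2 is polled so carries U and passed u to IV-1 (uu), so III-2 is Uu.
IV-2 is a polled offspring of III-1 (Uu) × III-2 (Uu), whose cross gives 1/4 UU : 1/2 Uu : 1/4 uu; conditioning on being polled, IV-2 is UU with probability 1/3, Uu with probability 2/3.
Summing over parental genotype combinations, P(offspring has genotype UU) = 1/3·1/2 + 2/3·1/4 = 1/3.

1/3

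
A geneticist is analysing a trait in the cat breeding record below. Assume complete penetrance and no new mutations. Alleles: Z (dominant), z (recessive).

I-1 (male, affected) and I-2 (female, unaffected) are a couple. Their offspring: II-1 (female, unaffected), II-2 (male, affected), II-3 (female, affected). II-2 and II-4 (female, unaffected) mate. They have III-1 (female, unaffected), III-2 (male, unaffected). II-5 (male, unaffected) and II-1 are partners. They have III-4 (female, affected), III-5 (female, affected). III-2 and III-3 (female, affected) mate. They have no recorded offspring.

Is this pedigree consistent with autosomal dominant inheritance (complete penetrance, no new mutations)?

No

Under autosomal dominant, III-4 (affected, female) cannot arise from II-5 (unaffected) × II-1 (unaffected).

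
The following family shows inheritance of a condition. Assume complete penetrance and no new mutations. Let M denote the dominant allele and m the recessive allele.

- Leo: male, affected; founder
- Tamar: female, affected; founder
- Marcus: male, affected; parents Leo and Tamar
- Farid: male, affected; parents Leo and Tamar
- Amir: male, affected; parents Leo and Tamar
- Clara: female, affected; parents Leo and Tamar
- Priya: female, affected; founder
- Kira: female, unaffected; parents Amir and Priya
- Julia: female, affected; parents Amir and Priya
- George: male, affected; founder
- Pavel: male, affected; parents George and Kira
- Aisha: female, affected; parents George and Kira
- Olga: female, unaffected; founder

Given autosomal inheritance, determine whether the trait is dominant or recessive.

dominant

Amir and Priya are both affected yet have an unaffected child Kira. Under a recessive model two affected parents are homozygous and every child would be affected, so the trait cannot be recessive.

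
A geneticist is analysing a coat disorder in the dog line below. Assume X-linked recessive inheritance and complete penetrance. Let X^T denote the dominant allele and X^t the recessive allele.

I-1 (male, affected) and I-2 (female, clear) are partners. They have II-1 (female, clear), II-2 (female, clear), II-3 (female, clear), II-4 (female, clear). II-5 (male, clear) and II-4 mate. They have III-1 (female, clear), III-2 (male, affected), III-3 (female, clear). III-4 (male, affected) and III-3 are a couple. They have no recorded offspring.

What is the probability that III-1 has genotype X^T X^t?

1/2

II-5 is clear, so II-5 is X^T Y.
II-4 is clear so carries T and received t from I-1 (X^t Y), so II-4 is X^T X^t.
Their cross gives offspring ratios 1/2 X^T X^T : 1/2 X^T X^t. Conditioning on III-1 being clear, P(X^T X^t) = 1/2 / 1 = 1/2.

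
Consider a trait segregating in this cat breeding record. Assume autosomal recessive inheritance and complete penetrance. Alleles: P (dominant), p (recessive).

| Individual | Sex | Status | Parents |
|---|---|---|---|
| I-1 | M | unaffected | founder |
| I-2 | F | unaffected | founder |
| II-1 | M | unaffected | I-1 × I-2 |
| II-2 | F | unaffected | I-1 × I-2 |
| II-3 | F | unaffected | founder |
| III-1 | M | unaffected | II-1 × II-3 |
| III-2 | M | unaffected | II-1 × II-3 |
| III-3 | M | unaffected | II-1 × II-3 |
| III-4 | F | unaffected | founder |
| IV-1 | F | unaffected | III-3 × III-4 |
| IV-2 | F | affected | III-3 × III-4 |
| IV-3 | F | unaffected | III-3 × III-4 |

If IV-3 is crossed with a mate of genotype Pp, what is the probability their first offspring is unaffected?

III-3 is unaffected so carries P and passed p to IV-2 (pp), so III-3 is Pp.
III-4 is unaffected so carries P and passed p to IV-2 (pp), so III-4 is Pp.
IV-3 is an unaffected offspring of III-3 (Pp) × III-4 (Pp), whose cross gives 1/4 PP : 1/2 Pp : 1/4 pp; conditioning on being unaffected, IV-3 is PP with probability 1/3, Pp with probability 2/3.
Summing over parental genotype combinations, P(offspring is unaffected) = 1/3·1 + 2/3·3/4 = 5/6.

5/6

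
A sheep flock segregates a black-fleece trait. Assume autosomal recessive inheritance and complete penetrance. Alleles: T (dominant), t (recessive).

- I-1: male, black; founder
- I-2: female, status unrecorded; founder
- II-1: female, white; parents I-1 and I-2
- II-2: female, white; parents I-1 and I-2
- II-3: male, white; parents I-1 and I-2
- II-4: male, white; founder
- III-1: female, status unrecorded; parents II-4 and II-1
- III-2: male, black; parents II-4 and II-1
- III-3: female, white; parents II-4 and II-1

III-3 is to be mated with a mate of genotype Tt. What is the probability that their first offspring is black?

1/6

II-4 is white so carries T and passed t to III-2 (tt), so II-4 is Tt.
II-1 is white so carries T and received t from I-1 (tt), so II-1 is Tt.
III-3 is a white offspring of II-4 (Tt) × II-1 (Tt), whose cross gives 1/4 TT : 1/2 Tt : 1/4 tt; conditioning on being white, III-3 is TT with probability 1/3, Tt with probability 2/3.
Summing over parental genotype combinations, P(offspring is black) = 2/3·1/4 = 1/6.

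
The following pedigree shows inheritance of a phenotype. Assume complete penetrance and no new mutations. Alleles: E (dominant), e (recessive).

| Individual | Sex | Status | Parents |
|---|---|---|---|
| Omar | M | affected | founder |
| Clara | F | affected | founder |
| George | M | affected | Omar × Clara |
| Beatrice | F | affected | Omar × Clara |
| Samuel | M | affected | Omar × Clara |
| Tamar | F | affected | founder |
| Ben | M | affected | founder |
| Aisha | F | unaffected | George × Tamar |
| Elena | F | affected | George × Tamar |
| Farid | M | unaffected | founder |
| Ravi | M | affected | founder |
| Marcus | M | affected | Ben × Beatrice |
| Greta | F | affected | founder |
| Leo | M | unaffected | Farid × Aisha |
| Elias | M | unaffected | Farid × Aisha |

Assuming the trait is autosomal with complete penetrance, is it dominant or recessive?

dominant

George and Tamar are both affected yet have an unaffected child Aisha. Under a recessive model two affected parents are homozygous and every child would be affected, so the trait cannot be recessive.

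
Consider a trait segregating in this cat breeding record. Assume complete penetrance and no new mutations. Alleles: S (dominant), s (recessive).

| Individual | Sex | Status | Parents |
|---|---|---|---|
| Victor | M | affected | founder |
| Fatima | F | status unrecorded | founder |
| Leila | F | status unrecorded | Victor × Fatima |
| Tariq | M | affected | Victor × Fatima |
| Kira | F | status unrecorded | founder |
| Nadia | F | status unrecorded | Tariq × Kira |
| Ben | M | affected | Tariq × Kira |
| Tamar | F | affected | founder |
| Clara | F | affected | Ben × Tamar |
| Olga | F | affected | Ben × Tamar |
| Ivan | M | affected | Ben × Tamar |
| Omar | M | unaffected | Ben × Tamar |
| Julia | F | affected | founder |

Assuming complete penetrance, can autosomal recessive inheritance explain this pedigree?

Under autosomal recessive, Omar (unaffected, male) cannot arise from Ben (affected) × Tamar (affected).

No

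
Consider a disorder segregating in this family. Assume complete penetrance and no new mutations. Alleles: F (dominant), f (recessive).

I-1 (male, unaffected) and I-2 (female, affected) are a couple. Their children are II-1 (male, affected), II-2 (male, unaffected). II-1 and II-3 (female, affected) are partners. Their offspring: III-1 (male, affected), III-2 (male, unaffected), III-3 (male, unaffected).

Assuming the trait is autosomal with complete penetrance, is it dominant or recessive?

II-1 and II-3 are both affected yet have an unaffected child III-2. Under a recessive model two affected parents are homozygous and every child would be affected, so the trait cannot be recessive.

dominant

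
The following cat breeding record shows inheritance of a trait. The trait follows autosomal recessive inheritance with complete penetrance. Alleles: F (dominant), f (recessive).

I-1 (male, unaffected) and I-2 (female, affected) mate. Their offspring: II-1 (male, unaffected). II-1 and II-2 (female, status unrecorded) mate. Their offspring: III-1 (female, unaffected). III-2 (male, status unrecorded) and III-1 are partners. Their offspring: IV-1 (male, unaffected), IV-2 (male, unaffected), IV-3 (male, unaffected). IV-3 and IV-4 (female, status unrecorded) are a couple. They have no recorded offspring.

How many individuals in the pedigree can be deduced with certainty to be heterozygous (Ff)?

Obligate heterozygotes: II-1 is unaffected so carries F and received f from I-2 (ff), so II-1 is Ff.
Every other individual is either homozygous by phenotype or has at least one consistent homozygous assignment, so the count is 1.

1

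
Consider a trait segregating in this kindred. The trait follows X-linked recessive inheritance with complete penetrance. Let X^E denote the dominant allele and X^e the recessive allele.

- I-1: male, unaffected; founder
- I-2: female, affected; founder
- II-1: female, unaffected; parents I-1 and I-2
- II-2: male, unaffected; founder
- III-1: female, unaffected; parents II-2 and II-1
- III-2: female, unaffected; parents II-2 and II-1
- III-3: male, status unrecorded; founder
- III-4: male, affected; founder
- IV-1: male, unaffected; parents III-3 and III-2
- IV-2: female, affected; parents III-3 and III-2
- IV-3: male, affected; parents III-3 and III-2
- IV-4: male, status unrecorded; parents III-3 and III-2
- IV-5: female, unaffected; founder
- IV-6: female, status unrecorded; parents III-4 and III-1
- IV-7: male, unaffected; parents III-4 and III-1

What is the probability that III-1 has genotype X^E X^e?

II-2 is unaffected, so II-2 is X^E Y.
II-1 is unaffected so carries E and received e from I-2 (X^e X^e), so II-1 is X^E X^e.
Their cross gives offspring ratios 1/2 X^E X^E : 1/2 X^E X^e. Conditioning on III-1 being unaffected, P(X^E X^e) = 1/2 / 1 = 1/2 before taking III-1's own offspring into account.
III-4 is affected, so III-4 is X^e Y.
Now use III-1's offspring. Probability of each recorded status — unaffected son IV-7: 1/2 if III-1 is X^E X^e, 1 if X^E X^E. (IV-6: equally likely either way, so uninformative.)
Bayes: P(X^E X^e) = 1/2·1/2 / (1/2·1/2 + 1/2·1) = 1/3.

1/3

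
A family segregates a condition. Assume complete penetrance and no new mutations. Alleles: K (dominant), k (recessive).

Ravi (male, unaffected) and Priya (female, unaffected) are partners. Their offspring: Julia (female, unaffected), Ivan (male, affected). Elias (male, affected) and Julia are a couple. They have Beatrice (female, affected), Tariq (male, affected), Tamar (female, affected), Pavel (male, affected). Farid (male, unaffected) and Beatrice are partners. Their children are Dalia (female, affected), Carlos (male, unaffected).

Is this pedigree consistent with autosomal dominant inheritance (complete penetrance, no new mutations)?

No

Under autosomal dominant, Ivan (affected, male) cannot arise from Ravi (unaffected) × Priya (unaffected).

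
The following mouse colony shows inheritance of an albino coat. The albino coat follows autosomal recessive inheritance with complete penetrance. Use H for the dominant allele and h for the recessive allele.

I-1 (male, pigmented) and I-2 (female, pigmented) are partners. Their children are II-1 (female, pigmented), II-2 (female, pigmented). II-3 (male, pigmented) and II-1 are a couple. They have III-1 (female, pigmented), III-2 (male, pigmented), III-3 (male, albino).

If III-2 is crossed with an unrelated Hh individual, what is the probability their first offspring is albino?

1/6

II-3 is pigmented so carries H and passed h to III-3 (hh), so II-3 is Hh.
II-1 is pigmented so carries H and passed h to III-3 (hh), so II-1 is Hh.
III-2 is a pigmented offspring of II-3 (Hh) × II-1 (Hh), whose cross gives 1/4 HH : 1/2 Hh : 1/4 hh; conditioning on being pigmented, III-2 is HH with probability 1/3, Hh with probability 2/3.
Summing over parental genotype combinations, P(offspring is albino) = 2/3·1/4 = 1/6.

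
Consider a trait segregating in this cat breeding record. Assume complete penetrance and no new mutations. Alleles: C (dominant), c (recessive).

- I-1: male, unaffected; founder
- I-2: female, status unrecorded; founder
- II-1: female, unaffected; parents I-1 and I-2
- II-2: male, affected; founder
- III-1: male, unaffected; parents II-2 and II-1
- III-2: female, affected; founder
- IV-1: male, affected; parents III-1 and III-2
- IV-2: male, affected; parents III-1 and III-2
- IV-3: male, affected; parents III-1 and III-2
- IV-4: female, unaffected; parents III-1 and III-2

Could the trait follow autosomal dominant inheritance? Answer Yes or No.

A consistent assignment under autosomal dominant exists: I-1 cc, I-2 Cc, II-1 cc, II-2 Cc, III-1 cc, III-2 Cc, IV-1 Cc, IV-2 Cc, IV-3 Cc, IV-4 cc.
In this assignment every recorded phenotype matches its genotype and every non-founder's genotype is obtainable from its parents' genotypes, so the pedigree is consistent.

Yes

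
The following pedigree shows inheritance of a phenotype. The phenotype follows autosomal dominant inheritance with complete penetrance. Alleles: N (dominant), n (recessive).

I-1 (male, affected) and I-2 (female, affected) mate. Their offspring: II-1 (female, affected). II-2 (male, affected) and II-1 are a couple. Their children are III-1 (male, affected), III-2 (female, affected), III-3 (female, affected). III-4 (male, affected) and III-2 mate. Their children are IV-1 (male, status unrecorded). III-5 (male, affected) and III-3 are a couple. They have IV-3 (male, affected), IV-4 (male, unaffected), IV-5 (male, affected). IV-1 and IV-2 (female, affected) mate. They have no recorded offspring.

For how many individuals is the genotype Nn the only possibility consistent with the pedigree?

2

Obligate heterozygotes: III-3 is affected so carries N and passed n to IV-4 (nn), so III-3 is Nn; III-5 is affected so carries N and passed n to IV-4 (nn), so III-5 is Nn.
Every other individual is either homozygous by phenotype or has at least one consistent homozygous assignment, so the count is 2.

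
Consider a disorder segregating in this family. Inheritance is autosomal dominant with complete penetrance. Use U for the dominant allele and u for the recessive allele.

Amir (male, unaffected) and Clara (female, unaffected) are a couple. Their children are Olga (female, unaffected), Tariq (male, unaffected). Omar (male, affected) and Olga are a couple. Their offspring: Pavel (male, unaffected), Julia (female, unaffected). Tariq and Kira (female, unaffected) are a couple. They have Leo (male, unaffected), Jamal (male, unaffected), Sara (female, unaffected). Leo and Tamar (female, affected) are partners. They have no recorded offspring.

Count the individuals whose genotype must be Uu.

Obligate heterozygotes: Omar is affected so carries U and passed u to Pavel (uu), so Omar is Uu.
Every other individual is either homozygous by phenotype or has at least one consistent homozygous assignment, so the count is 1.

1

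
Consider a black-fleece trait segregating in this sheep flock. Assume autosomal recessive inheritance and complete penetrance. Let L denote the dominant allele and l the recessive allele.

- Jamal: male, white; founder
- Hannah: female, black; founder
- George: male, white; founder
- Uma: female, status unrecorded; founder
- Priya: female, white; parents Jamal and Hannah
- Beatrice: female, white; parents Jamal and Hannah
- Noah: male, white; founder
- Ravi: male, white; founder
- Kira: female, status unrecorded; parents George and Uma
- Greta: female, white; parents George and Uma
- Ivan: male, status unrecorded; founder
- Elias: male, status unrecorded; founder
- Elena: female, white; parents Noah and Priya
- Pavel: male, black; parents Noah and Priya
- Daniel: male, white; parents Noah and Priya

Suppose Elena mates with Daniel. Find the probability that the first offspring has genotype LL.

4/9

Noah is white so carries L and passed l to Pavel (ll), so Noah is Ll.
Priya is white so carries L and received l from Hannah (ll), so Priya is Ll.
Elena is a white offspring of Noah (Ll) × Priya (Ll), whose cross gives 1/4 LL : 1/2 Ll : 1/4 ll; conditioning on being white, Elena is LL with probability 1/3, Ll with probability 2/3.
Daniel is a white offspring of Noah (Ll) × Priya (Ll), whose cross gives 1/4 LL : 1/2 Ll : 1/4 ll; conditioning on being white, Daniel is LL with probability 1/3, Ll with probability 2/3.
Summing over parental genotype combinations, P(offspring has genotype LL) = 1/9·1 + 2/9·1/2 + 2/9·1/2 + 4/9·1/4 = 4/9.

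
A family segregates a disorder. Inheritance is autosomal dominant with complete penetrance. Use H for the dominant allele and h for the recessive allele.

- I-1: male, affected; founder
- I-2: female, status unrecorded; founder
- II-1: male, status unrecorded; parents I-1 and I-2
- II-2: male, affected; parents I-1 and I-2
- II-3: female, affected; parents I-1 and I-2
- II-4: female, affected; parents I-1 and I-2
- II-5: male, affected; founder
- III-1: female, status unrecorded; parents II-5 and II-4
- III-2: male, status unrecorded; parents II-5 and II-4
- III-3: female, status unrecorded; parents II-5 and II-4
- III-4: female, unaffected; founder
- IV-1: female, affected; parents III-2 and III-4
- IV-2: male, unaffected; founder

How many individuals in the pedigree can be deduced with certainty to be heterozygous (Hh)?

1

Obligate heterozygotes: IV-1 is affected so carries H and received h from III-4 (hh), so IV-1 is Hh.
Every other individual is either homozygous by phenotype or has at least one consistent homozygous assignment, so the count is 1.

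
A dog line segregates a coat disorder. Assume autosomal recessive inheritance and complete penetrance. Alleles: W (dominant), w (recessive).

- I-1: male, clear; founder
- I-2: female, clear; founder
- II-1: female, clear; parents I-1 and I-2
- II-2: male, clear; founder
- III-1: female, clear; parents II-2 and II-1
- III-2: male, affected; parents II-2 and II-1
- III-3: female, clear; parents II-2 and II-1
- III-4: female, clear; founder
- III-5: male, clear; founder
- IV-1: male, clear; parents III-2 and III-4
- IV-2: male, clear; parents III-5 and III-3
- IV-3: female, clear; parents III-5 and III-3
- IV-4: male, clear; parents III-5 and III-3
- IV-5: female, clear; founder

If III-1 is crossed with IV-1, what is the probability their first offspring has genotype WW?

II-2 is clear so carries W and passed w to III-2 (ww), so II-2 is Ww.
II-1 is clear so carries W and passed w to III-2 (ww), so II-1 is Ww.
III-1 is a clear offspring of II-2 (Ww) × II-1 (Ww), whose cross gives 1/4 WW : 1/2 Ww : 1/4 ww; conditioning on being clear, III-1 is WW with probability 1/3, Ww with probability 2/3.
IV-1 is clear so carries W and received w from III-2 (ww), so IV-1 is Ww.
Summing over parental genotype combinations, P(offspring has genotype WW) = 1/3·1/2 + 2/3·1/4 = 1/3.

1/3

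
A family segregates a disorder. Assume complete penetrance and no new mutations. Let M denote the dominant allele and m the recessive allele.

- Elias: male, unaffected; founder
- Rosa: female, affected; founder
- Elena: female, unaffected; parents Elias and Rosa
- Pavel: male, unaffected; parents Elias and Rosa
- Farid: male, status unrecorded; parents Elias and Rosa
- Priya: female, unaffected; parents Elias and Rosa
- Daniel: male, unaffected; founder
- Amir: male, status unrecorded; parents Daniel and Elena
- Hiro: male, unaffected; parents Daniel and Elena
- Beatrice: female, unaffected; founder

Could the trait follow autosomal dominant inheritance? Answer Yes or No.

A consistent assignment under autosomal dominant exists: Elias mm, Rosa Mm, Elena mm, Pavel mm, Farid Mm, Priya mm, Daniel mm, Amir mm, Hiro mm, Beatrice mm.
In this assignment every recorded phenotype matches its genotype and every non-founder's genotype is obtainable from its parents' genotypes, so the pedigree is consistent.

Yes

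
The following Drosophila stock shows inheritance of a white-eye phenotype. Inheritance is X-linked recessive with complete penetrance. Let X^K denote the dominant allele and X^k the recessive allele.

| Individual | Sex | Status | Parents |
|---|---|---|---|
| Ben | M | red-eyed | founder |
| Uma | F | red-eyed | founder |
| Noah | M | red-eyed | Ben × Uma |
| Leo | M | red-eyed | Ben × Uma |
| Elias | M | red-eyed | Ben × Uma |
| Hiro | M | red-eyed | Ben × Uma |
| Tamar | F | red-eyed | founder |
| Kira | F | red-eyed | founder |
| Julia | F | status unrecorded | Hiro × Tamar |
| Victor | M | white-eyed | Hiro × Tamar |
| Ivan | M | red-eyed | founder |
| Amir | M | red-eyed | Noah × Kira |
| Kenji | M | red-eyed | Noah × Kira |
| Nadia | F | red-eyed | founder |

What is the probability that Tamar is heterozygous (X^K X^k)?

Tamar is red-eyed so carries K and passed k to Victor (X^k Y), so Tamar is X^K X^k, giving P(X^K X^k) = 1.

1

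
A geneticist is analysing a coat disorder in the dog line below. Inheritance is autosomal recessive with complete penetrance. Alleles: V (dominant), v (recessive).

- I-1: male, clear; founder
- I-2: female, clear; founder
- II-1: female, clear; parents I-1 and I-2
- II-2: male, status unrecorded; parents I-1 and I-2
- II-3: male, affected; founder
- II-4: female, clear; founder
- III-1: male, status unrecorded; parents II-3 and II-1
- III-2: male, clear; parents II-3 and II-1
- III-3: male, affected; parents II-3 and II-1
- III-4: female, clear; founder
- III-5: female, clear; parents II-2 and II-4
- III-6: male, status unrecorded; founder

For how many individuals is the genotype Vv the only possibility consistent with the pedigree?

Obligate heterozygotes: II-1 is clear so carries V and passed v to III-3 (vv), so II-1 is Vv; III-2 is clear so carries V and received v from II-3 (vv), so III-2 is Vv.
Every other individual is either homozygous by phenotype or has at least one consistent homozygous assignment, so the count is 2.

2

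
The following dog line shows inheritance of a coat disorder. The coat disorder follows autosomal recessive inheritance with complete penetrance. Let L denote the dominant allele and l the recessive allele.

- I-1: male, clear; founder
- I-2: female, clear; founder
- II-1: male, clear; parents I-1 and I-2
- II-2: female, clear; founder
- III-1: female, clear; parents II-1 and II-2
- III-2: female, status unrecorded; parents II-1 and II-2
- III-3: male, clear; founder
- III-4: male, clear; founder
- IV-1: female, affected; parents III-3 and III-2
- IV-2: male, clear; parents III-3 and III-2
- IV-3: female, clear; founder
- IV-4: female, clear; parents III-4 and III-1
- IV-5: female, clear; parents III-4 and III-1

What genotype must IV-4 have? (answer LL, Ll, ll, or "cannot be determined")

IV-4's phenotype allows LL or Ll, and no parent or child forces a single allele at both positions; consistent genotype assignments exist with IV-4 as LL or Ll.

cannot be determined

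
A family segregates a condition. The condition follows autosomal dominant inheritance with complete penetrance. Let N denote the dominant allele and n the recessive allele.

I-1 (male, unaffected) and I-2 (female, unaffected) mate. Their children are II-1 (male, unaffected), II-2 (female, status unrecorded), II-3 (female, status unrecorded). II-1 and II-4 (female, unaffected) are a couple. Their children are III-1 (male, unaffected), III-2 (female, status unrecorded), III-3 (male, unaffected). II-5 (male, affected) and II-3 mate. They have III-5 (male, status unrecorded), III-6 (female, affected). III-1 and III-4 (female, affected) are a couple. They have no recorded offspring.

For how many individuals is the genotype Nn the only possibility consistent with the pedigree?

1

Obligate heterozygotes: III-6 is affected so carries N and received n from II-3 (nn), so III-6 is Nn.
Every other individual is either homozygous by phenotype or has at least one consistent homozygous assignment, so the count is 1.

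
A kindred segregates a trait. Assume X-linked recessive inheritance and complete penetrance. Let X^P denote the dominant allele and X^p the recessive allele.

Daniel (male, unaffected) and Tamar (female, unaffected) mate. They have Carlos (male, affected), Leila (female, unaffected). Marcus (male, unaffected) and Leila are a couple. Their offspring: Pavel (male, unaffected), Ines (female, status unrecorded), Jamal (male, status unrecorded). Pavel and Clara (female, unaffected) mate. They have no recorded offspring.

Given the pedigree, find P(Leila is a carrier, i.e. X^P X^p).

1/3

Daniel is unaffected, so Daniel is X^P Y.
Tamar is unaffected so carries P and passed p to Carlos (X^p Y), so Tamar is X^P X^p.
Their cross gives offspring ratios 1/2 X^P X^P : 1/2 X^P X^p. Conditioning on Leila being unaffected, P(X^P X^p) = 1/2 / 1 = 1/2 before taking Leila's own offspring into account.
Marcus is unaffected, so Marcus is X^P Y.
Now use Leila's offspring. Probability of each recorded status — unaffected son Pavel: 1/2 if Leila is X^P X^p, 1 if X^P X^P. (Ines, Jamal: equally likely either way, so uninformative.)
Bayes: P(X^P X^p) = 1/2·1/2 / (1/2·1/2 + 1/2·1) = 1/3.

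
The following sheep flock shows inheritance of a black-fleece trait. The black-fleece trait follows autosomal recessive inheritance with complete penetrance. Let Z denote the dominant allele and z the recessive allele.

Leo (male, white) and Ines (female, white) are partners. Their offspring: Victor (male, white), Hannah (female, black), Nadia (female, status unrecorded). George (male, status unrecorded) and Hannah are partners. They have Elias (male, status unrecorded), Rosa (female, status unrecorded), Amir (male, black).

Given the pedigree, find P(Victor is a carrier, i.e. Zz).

2/3

Leo is white so carries Z and passed z to Hannah (zz), so Leo is Zz.
Ines is white so carries Z and passed z to Hannah (zz), so Ines is Zz.
Their cross gives offspring ratios 1/4 ZZ : 1/2 Zz : 1/4 zz. Conditioning on Victor being white, P(Zz) = 1/2 / 3/4 = 2/3.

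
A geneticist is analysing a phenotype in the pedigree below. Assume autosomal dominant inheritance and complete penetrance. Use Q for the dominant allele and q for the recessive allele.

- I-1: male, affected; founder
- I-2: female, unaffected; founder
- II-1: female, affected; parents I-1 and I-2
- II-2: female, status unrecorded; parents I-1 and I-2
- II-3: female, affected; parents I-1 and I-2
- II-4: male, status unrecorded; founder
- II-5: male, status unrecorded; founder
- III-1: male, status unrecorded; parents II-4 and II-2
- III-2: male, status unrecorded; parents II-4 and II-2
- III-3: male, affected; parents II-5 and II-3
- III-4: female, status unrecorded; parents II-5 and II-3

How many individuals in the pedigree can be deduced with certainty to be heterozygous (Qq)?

2

Obligate heterozygotes: II-1 is affected so carries Q and received q from I-2 (qq), so II-1 is Qq; II-3 is affected so carries Q and received q from I-2 (qq), so II-3 is Qq.
Every other individual is either homozygous by phenotype or has at least one consistent homozygous assignment, so the count is 2.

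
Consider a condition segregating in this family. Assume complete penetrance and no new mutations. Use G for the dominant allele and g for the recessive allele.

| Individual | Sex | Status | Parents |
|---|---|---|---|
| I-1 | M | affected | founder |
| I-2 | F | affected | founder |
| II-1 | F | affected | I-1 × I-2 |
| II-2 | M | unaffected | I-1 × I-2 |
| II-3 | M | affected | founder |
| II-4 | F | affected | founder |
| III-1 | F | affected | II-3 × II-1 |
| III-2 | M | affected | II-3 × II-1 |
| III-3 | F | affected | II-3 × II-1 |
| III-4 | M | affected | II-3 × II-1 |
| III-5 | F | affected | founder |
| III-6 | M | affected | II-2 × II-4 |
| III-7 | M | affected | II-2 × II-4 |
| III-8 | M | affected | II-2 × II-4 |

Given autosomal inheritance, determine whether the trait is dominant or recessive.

I-1 and I-2 are both affected yet have an unaffected child II-2. Under a recessive model two affected parents are homozygous and every child would be affected, so the trait cannot be recessive.

dominant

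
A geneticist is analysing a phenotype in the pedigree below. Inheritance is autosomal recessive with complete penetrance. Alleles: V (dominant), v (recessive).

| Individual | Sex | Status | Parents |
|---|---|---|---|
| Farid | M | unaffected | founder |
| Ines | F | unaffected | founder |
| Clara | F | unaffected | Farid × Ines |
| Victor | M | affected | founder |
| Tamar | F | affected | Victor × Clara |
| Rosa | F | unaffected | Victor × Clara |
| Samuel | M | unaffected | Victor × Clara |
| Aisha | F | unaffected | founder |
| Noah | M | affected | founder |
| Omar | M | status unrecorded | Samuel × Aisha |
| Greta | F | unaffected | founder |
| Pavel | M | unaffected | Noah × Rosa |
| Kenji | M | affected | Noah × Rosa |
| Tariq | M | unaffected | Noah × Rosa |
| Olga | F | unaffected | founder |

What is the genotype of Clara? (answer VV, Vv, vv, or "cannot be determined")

From phenotype alone, Clara is VV or Vv.
Clara is unaffected so carries V and passed v to Tamar (vv), so Clara is Vv.

Vv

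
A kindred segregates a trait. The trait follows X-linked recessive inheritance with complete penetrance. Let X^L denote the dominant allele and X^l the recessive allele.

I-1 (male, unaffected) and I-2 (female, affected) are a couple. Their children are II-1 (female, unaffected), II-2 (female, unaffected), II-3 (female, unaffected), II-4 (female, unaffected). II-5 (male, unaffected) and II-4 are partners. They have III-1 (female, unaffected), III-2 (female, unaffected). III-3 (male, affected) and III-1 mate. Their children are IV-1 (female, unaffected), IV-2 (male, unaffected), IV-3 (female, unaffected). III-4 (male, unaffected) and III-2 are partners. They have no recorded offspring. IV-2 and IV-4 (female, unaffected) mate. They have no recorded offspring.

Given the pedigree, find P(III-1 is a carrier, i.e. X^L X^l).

II-5 is unaffected, so II-5 is X^L Y.
II-4 is unaffected so carries L and received l from I-2 (X^l X^l), so II-4 is X^L X^l.
Their cross gives offspring ratios 1/2 X^L X^L : 1/2 X^L X^l. Conditioning on III-1 being unaffected, P(X^L X^l) = 1/2 / 1 = 1/2 before taking III-1's own offspring into account.
III-3 is affected, so III-3 is X^l Y.
Now use III-1's offspring. Probability of each recorded status — unaffected daughter IV-1: 1/2 if III-1 is X^L X^l, 1 if X^L X^L; unaffected son IV-2: 1/2 if III-1 is X^L X^l, 1 if X^L X^L; unaffected daughter IV-3: 1/2 if III-1 is X^L X^l, 1 if X^L X^L.
Bayes: P(X^L X^l) = 1/2·1/8 / (1/2·1/8 + 1/2·1) = 1/9.

1/9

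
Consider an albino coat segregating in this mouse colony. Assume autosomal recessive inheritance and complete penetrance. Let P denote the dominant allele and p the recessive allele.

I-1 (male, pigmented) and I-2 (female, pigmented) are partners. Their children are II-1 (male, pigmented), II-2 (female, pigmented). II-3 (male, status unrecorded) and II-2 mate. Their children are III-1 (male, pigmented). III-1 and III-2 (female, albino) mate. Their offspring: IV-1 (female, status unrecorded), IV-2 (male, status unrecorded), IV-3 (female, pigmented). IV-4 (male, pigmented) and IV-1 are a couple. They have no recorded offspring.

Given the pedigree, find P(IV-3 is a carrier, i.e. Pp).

1

IV-3 is pigmented so carries P and received p from III-2 (pp), so IV-3 is Pp, giving P(Pp) = 1.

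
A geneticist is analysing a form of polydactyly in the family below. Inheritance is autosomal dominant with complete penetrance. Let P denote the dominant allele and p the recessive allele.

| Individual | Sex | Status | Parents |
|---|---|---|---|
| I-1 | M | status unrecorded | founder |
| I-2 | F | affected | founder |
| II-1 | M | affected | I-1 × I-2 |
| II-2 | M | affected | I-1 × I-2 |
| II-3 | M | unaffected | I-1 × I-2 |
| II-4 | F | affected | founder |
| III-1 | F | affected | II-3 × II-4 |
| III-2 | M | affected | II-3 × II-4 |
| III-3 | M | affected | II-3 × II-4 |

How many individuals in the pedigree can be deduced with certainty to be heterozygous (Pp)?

4

Obligate heterozygotes: I-2 is affected so carries P and passed p to II-3 (pp), so I-2 is Pp; III-1 is affected so carries P and received p from II-3 (pp), so III-1 is Pp; III-2 is affected so carries P and received p from II-3 (pp), so III-2 is Pp; III-3 is affected so carries P and received p from II-3 (pp), so III-3 is Pp.
Every other individual is either homozygous by phenotype or has at least one consistent homozygous assignment, so the count is 4.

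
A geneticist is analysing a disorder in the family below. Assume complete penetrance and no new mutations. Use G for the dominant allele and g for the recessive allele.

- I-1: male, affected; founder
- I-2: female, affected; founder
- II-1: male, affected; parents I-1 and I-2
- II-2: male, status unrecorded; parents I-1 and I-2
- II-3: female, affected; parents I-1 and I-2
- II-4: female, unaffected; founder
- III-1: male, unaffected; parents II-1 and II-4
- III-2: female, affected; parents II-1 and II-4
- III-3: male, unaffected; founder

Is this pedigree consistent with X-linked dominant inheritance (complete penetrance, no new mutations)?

Yes

A consistent assignment under X-linked dominant exists: I-1 X^G Y, I-2 X^G X^G, II-1 X^G Y, II-2 X^G Y, II-3 X^G X^G, II-4 X^g X^g, III-1 X^g Y, III-2 X^G X^g, III-3 X^g Y.
In this assignment every recorded phenotype matches its genotype and every non-founder's genotype is obtainable from its parents' genotypes, so the pedigree is consistent.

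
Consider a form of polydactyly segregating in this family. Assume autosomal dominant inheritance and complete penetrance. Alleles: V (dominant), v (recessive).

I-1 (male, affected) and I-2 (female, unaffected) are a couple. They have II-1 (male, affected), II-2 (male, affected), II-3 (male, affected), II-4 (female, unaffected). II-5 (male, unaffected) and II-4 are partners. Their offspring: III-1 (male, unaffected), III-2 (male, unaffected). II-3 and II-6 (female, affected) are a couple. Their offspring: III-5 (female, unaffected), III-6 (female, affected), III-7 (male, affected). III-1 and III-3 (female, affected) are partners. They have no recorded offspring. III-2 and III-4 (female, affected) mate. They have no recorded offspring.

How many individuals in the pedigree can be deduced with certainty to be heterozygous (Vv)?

Obligate heterozygotes: I-1 is affected so carries V and passed v to II-4 (vv), so I-1 is Vv; II-1 is affected so carries V and received v from I-2 (vv), so II-1 is Vv; II-2 is affected so carries V and received v from I-2 (vv), so II-2 is Vv; II-3 is affected so carries V and received v from I-2 (vv), so II-3 is Vv; II-6 is affected so carries V and passed v to III-5 (vv), so II-6 is Vv.
Every other individual is either homozygous by phenotype or has at least one consistent homozygous assignment, so the count is 5.

5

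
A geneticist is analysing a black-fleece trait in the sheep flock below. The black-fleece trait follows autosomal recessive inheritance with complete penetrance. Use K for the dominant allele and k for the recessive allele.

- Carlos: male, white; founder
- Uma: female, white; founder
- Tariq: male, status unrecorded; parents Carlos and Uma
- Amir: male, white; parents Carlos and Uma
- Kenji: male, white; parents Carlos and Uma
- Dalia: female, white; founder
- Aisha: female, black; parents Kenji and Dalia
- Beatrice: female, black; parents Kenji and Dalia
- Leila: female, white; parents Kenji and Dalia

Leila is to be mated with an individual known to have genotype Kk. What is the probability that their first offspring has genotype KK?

Kenji is white so carries K and passed k to Aisha (kk), so Kenji is Kk.
Dalia is white so carries K and passed k to Aisha (kk), so Dalia is Kk.
Leila is a white offspring of Kenji (Kk) × Dalia (Kk), whose cross gives 1/4 KK : 1/2 Kk : 1/4 kk; conditioning on being white, Leila is KK with probability 1/3, Kk with probability 2/3.
Summing over parental genotype combinations, P(offspring has genotype KK) = 1/3·1/2 + 2/3·1/4 = 1/3.

1/3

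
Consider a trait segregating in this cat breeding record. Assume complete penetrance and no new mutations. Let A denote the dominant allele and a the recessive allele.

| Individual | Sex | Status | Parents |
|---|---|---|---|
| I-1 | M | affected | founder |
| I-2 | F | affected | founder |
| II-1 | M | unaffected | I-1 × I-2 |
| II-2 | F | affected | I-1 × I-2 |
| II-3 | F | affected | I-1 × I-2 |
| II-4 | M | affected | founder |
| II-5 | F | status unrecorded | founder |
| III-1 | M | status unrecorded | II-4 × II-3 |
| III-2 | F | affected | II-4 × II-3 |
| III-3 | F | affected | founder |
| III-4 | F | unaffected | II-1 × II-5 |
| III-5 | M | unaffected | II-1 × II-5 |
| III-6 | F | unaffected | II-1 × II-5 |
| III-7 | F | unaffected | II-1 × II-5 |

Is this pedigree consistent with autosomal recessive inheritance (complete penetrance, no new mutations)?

No

Under autosomal recessive, II-1 (unaffected, male) cannot arise from I-1 (affected) × I-2 (affected).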